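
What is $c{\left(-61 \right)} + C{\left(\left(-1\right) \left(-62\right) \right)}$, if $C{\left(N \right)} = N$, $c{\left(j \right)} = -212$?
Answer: $-150$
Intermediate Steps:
$c{\left(-61 \right)} + C{\left(\left(-1\right) \left(-62\right) \right)} = -212 - -62 = -212 + 62 = -150$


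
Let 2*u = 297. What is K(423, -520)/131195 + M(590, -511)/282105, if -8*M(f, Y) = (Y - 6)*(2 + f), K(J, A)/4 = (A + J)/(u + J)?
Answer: 25496859266/188014688613 ≈ 0.13561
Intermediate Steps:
u = 297/2 (u = (½)*297 = 297/2 ≈ 148.50)
K(J, A) = 4*(A + J)/(297/2 + J) (K(J, A) = 4*((A + J)/(297/2 + J)) = 4*(A + J)/(297/2 + J))
M(f, Y) = -(-6 + Y)*(2 + f)/8 (M(f, Y) = -(Y - 6)*(2 + f)/8 = -(-6 + Y)*(2 + f)/8)
K(423, -520)/131195 + M(590, -511)/282105 = (8*(-520 + 423)/(297 + 2*423))/131195 + (3/2 - ¼*(-511) + (¾)*590 - ⅛*(-511)*590)/282105 = (8*(-97)/(297 + 846))*(1/131195) + (3/2 + 511/4 + 885/2 + 150745/4)*(1/282105) = (8*(-97)/1143)*(1/131195) + 38258*(1/282105) = (8*(1/1143)*(-97))*(1/131195) + 38258/282105 = -776/1143*1/131195 + 38258/282105 = -776/149955885 + 38258/282105 = 25496859266/188014688613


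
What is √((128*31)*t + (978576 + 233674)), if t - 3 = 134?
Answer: 7*√35834 ≈ 1325.1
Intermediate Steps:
t = 137 (t = 3 + 134 = 137)
√((128*31)*t + (978576 + 233674)) = √((128*31)*137 + (978576 + 233674)) = √(3968*137 + 1212250) = √(543616 + 1212250) = √1755866 = 7*√35834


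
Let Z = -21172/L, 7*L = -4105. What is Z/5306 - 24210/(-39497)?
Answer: 38083912192/61449235115 ≈ 0.61976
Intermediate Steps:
L = -4105/7 (L = (⅐)*(-4105) = -4105/7 ≈ -586.43)
Z = 148204/4105 (Z = -21172/(-4105/7) = -21172*(-7/4105) = 148204/4105 ≈ 36.103)
Z/5306 - 24210/(-39497) = (148204/4105)/5306 - 24210/(-39497) = (148204/4105)*(1/5306) - 24210*(-1/39497) = 10586/1555795 + 24210/39497 = 38083912192/61449235115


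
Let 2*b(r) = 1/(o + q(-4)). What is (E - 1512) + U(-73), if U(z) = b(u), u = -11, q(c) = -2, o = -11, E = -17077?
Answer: -483315/26 ≈ -18589.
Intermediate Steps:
b(r) = -1/26 (b(r) = 1/(2*(-11 - 2)) = (½)/(-13) = (½)*(-1/13) = -1/26)
U(z) = -1/26
(E - 1512) + U(-73) = (-17077 - 1512) - 1/26 = -18589 - 1/26 = -483315/26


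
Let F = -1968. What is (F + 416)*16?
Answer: -24832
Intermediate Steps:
(F + 416)*16 = (-1968 + 416)*16 = -1552*16 = -24832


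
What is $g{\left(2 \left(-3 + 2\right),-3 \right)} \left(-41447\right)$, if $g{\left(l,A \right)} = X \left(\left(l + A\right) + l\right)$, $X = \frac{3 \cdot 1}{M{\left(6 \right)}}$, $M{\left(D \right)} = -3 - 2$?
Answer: $- \frac{870387}{5} \approx -1.7408 \cdot 10^{5}$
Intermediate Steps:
$M{\left(D \right)} = -5$ ($M{\left(D \right)} = -3 - 2 = -5$)
$X = - \frac{3}{5}$ ($X = \frac{3 \cdot 1}{-5} = 3 \left(- \frac{1}{5}\right) = - \frac{3}{5} \approx -0.6$)
$g{\left(l,A \right)} = - \frac{6 l}{5} - \frac{3 A}{5}$ ($g{\left(l,A \right)} = - \frac{3 \left(\left(l + A\right) + l\right)}{5} = - \frac{3 \left(\left(A + l\right) + l\right)}{5} = - \frac{3 \left(A + 2 l\right)}{5} = - \frac{6 l}{5} - \frac{3 A}{5}$)
$g{\left(2 \left(-3 + 2\right),-3 \right)} \left(-41447\right) = \left(- \frac{6 \cdot 2 \left(-3 + 2\right)}{5} - - \frac{9}{5}\right) \left(-41447\right) = \left(- \frac{6 \cdot 2 \left(-1\right)}{5} + \frac{9}{5}\right) \left(-41447\right) = \left(\left(- \frac{6}{5}\right) \left(-2\right) + \frac{9}{5}\right) \left(-41447\right) = \left(\frac{12}{5} + \frac{9}{5}\right) \left(-41447\right) = \frac{21}{5} \left(-41447\right) = - \frac{870387}{5}$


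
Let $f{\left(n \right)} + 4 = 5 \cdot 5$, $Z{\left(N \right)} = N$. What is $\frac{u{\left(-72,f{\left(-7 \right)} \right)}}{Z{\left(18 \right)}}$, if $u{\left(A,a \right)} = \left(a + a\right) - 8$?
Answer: $\frac{17}{9} \approx 1.8889$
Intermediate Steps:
$f{\left(n \right)} = 21$ ($f{\left(n \right)} = -4 + 5 \cdot 5 = -4 + 25 = 21$)
$u{\left(A,a \right)} = -8 + 2 a$ ($u{\left(A,a \right)} = 2 a - 8 = -8 + 2 a$)
$\frac{u{\left(-72,f{\left(-7 \right)} \right)}}{Z{\left(18 \right)}} = \frac{-8 + 2 \cdot 21}{18} = \left(-8 + 42\right) \frac{1}{18} = 34 \cdot \frac{1}{18} = \frac{17}{9}$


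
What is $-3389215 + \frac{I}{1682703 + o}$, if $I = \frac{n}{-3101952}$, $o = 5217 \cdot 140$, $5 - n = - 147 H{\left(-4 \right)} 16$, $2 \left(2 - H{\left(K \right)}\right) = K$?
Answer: $- \frac{25369181357778406853}{7485267638016} \approx -3.3892 \cdot 10^{6}$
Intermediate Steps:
$H{\left(K \right)} = 2 - \frac{K}{2}$
$n = 9413$ ($n = 5 - - 147 \left(2 - -2\right) 16 = 5 - - 147 \left(2 + 2\right) 16 = 5 - \left(-147\right) 4 \cdot 16 = 5 - \left(-588\right) 16 = 5 - -9408 = 5 + 9408 = 9413$)
$o = 730380$
$I = - \frac{9413}{3101952}$ ($I = \frac{9413}{-3101952} = 9413 \left(- \frac{1}{3101952}\right) = - \frac{9413}{3101952} \approx -0.0030345$)
$-3389215 + \frac{I}{1682703 + o} = -3389215 - \frac{9413}{3101952 \left(1682703 + 730380\right)} = -3389215 - \frac{9413}{3101952 \cdot 2413083} = -3389215 - \frac{9413}{7485267638016} = - \frac{25369181357778406853}{7485267638016}$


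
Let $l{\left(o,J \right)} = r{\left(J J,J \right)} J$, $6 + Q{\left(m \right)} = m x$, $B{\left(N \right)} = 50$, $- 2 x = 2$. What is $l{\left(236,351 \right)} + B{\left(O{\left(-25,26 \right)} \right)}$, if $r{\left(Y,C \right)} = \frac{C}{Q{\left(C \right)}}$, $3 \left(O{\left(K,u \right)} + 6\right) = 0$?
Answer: $- \frac{35117}{119} \approx -295.1$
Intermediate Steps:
$x = -1$ ($x = \left(- \frac{1}{2}\right) 2 = -1$)
$O{\left(K,u \right)} = -6$ ($O{\left(K,u \right)} = -6 + \frac{1}{3} \cdot 0 = -6 + 0 = -6$)
$Q{\left(m \right)} = -6 - m$ ($Q{\left(m \right)} = -6 + m \left(-1\right) = -6 - m$)
$r{\left(Y,C \right)} = \frac{C}{-6 - C}$
$l{\left(o,J \right)} = \frac{J^{2}}{-6 - J}$ ($l{\left(o,J \right)} = \frac{J}{-6 - J} J = \frac{J^{2}}{-6 - J}$)
$l{\left(236,351 \right)} + B{\left(O{\left(-25,26 \right)} \right)} = \frac{351^{2}}{-6 - 351} + 50 = \frac{123201}{-6 - 351} + 50 = \frac{123201}{-357} + 50 = 123201 \left(- \frac{1}{357}\right) + 50 = - \frac{41067}{119} + 50 = - \frac{35117}{119}$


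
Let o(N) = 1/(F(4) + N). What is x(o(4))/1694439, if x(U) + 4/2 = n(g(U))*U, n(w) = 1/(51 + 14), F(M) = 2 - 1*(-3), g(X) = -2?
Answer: -1169/991246815 ≈ -1.1793e-6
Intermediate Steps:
F(M) = 5 (F(M) = 2 + 3 = 5)
n(w) = 1/65
o(N) = 1/(5 + N)
x(U) = -2 + U/65
x(o(4))/1694439 = (-2 + 1/(65*(5 + 4)))/1694439 = (-2 + (1/65)/9)*(1/1694439) = (-2 + (1/65)*(⅑))*(1/1694439) = (-2 + 1/585)*(1/1694439) = -1169/585*1/1694439 = -1169/991246815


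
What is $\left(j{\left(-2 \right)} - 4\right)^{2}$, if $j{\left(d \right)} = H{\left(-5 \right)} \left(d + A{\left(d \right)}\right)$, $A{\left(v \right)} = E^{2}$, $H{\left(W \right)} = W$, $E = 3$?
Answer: $1521$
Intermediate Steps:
$A{\left(v \right)} = 9$ ($A{\left(v \right)} = 3^{2} = 9$)
$j{\left(d \right)} = -45 - 5 d$ ($j{\left(d \right)} = - 5 \left(d + 9\right) = - 5 \left(9 + d\right) = -45 - 5 d$)
$\left(j{\left(-2 \right)} - 4\right)^{2} = \left(\left(-45 - -10\right) - 4\right)^{2} = \left(\left(-45 + 10\right) - 4\right)^{2} = \left(-35 - 4\right)^{2} = \left(-39\right)^{2} = 1521$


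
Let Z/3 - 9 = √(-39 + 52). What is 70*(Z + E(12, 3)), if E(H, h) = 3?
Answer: 2100 + 210*√13 ≈ 2857.2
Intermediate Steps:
Z = 27 + 3*√13 (Z = 27 + 3*√(-39 + 52) = 27 + 3*√13 ≈ 37.817)
70*(Z + E(12, 3)) = 70*((27 + 3*√13) + 3) = 70*(30 + 3*√13) = 2100 + 210*√13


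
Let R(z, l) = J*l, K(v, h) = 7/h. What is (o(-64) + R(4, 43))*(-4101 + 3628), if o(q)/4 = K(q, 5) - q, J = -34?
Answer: 2838946/5 ≈ 5.6779e+5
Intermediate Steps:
R(z, l) = -34*l
o(q) = 28/5 - 4*q (o(q) = 4*(7/5 - q) = 28/5 - 4*q)
(o(-64) + R(4, 43))*(-4101 + 3628) = ((28/5 - 4*(-64)) - 34*43)*(-4101 + 3628) = ((28/5 + 256) - 1462)*(-473) = (1308/5 - 1462)*(-473) = -6002/5*(-473) = 2838946/5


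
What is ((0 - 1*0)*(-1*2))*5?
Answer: 0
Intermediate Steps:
((0 - 1*0)*(-1*2))*5 = ((0 + 0)*(-2))*5 = (0*(-2))*5 = 0*5 = 0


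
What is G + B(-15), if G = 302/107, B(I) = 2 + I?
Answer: -1089/107 ≈ -10.178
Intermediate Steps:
G = 302/107 (G = 302*(1/107) = 302/107 ≈ 2.8224)
G + B(-15) = 302/107 + (2 - 15) = 302/107 - 13 = -1089/107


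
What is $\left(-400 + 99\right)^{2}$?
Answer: $90601$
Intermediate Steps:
$\left(-400 + 99\right)^{2} = \left(-301\right)^{2} = 90601$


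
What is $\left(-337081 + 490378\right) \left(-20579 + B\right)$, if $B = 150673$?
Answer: $19943019918$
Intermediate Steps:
$\left(-337081 + 490378\right) \left(-20579 + B\right) = \left(-337081 + 490378\right) \left(-20579 + 150673\right) = 153297 \cdot 130094 = 19943019918$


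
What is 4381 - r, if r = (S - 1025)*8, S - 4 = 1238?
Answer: 2645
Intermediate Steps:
S = 1242 (S = 4 + 1238 = 1242)
r = 1736 (r = (1242 - 1025)*8 = 217*8 = 1736)
4381 - r = 4381 - 1*1736 = 4381 - 1736 = 2645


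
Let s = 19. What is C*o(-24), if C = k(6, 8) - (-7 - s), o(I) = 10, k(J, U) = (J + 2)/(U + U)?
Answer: 265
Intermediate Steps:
k(J, U) = (2 + J)/(2*U) (k(J, U) = (2 + J)/((2*U)) = (2 + J)*(1/(2*U)) = (2 + J)/(2*U))
C = 53/2 (C = (½)*(2 + 6)/8 - (-7 - 1*19) = (½)*(⅛)*8 - (-7 - 19) = ½ - 1*(-26) = ½ + 26 = 53/2 ≈ 26.500)
C*o(-24) = (53/2)*10 = 265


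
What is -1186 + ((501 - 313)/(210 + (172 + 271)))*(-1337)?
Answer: -1025814/653 ≈ -1570.9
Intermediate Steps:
-1186 + ((501 - 313)/(210 + (172 + 271)))*(-1337) = -1186 + (188/(210 + 443))*(-1337) = -1186 + (188/653)*(-1337) = -1186 - 251356/653 = -1025814/653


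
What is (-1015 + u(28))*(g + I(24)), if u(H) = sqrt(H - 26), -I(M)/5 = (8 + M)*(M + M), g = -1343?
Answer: 9158345 - 9023*sqrt(2) ≈ 9.1456e+6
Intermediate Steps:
I(M) = -10*M*(8 + M) (I(M) = -5*(8 + M)*(M + M) = -5*(8 + M)*2*M = -10*M*(8 + M))
u(H) = sqrt(-26 + H)
(-1015 + u(28))*(g + I(24)) = (-1015 + sqrt(-26 + 28))*(-1343 - 10*24*(8 + 24)) = (-1015 + sqrt(2))*(-1343 - 10*24*32) = (-1015 + sqrt(2))*(-1343 - 7680) = (-1015 + sqrt(2))*(-9023) = 9158345 - 9023*sqrt(2)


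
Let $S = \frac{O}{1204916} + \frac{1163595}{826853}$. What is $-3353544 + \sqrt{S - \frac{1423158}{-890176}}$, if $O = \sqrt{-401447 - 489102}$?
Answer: $-3353544 + \frac{\sqrt{2308927201924596248951521129430958 + 637477983027859359075912656 i \sqrt{890549}}}{27714750971242664} \approx -3.3535 \cdot 10^{6} + 0.00022586 i$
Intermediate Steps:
$O = i \sqrt{890549}$ ($O = \sqrt{-890549} = i \sqrt{890549} \approx 943.69 i$)
$S = \frac{1163595}{826853} + \frac{i \sqrt{890549}}{1204916}$ ($S = \frac{i \sqrt{890549}}{1204916} + \frac{1163595}{826853} = \frac{1163595}{826853} + \frac{i \sqrt{890549}}{1204916} \approx 1.4073 + 0.0007832 i$)
$-3353544 + \sqrt{S - \frac{1423158}{-890176}} = -3353544 + \sqrt{\left(\frac{1163595}{826853} + \frac{i \sqrt{890549}}{1204916}\right) - \frac{1423158}{-890176}} = -3353544 + \sqrt{\left(\frac{1163595}{826853} + \frac{i \sqrt{890549}}{1204916}\right) - - \frac{711579}{445088}} = -3353544 + \sqrt{\left(\frac{1163595}{826853} + \frac{i \sqrt{890549}}{1204916}\right) + \frac{711579}{445088}} = -3353544 + \sqrt{\frac{1106273402247}{368022348064} + \frac{i \sqrt{890549}}{1204916}}$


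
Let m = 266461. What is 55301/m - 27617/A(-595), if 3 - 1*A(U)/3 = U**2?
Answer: 66092165303/282999168426 ≈ 0.23354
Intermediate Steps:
A(U) = 9 - 3*U**2
55301/m - 27617/A(-595) = 55301/266461 - 27617/(9 - 3*(-595)**2) = 55301*(1/266461) - 27617/(9 - 3*354025) = 55301/266461 - 27617/(9 - 1062075) = 55301/266461 - 27617/(-1062066) = 55301/266461 - 27617*(-1/1062066) = 55301/266461 + 27617/1062066 = 66092165303/282999168426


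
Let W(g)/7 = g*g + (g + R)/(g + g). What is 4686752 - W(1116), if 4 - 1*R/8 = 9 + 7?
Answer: -749848435/186 ≈ -4.0314e+6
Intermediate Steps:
R = -96 (R = 32 - 8*(9 + 7) = 32 - 8*16 = 32 - 128 = -96)
W(g) = 7*g² + 7*(-96 + g)/(2*g) (W(g) = 7*(g*g + (g - 96)/(g + g)) = 7*(g² + (-96 + g)/((2*g))) = 7*(g² + (-96 + g)*(1/(2*g))) = 7*(g² + (-96 + g)/(2*g)) = 7*g² + 7*(-96 + g)/(2*g))
4686752 - W(1116) = 4686752 - (7/2 - 336/1116 + 7*1116²) = 4686752 - (7/2 - 336*1/1116 + 7*1245456) = 4686752 - (7/2 - 28/93 + 8718192) = 4686752 - 1*1621584307/186 = 4686752 - 1621584307/186 = -749848435/186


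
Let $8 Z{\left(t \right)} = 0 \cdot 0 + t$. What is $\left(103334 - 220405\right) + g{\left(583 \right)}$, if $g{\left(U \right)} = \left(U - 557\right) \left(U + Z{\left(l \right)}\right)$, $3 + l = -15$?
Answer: $- \frac{203943}{2} \approx -1.0197 \cdot 10^{5}$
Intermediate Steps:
$l = -18$ ($l = -3 - 15 = -18$)
$Z{\left(t \right)} = \frac{t}{8}$ ($Z{\left(t \right)} = \frac{0 \cdot 0 + t}{8} = \frac{0 + t}{8} = \frac{t}{8}$)
$g{\left(U \right)} = \left(-557 + U\right) \left(- \frac{9}{4} + U\right)$ ($g{\left(U \right)} = \left(U - 557\right) \left(U + \frac{1}{8} \left(-18\right)\right) = \left(-557 + U\right) \left(U - \frac{9}{4}\right) = \left(-557 + U\right) \left(- \frac{9}{4} + U\right)$)
$\left(103334 - 220405\right) + g{\left(583 \right)} = \left(103334 - 220405\right) + \left(\frac{5013}{4} + 583^{2} - \frac{1304171}{4}\right) = -117071 + \left(\frac{5013}{4} + 339889 - \frac{1304171}{4}\right) = -117071 + \frac{30199}{2} = - \frac{203943}{2}$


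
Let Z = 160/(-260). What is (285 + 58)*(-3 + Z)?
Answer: -16121/13 ≈ -1240.1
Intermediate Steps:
Z = -8/13 (Z = 160*(-1/260) = -8/13 ≈ -0.61539)
(285 + 58)*(-3 + Z) = (285 + 58)*(-3 - 8/13) = 343*(-47/13) = -16121/13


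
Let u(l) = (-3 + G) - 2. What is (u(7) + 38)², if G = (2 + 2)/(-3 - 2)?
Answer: 25921/25 ≈ 1036.8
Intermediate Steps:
G = -⅘ (G = 4/(-5) = 4*(-⅕) = -⅘ ≈ -0.80000)
u(l) = -29/5 (u(l) = (-3 - ⅘) - 2 = -19/5 - 2 = -29/5)
(u(7) + 38)² = (-29/5 + 38)² = (161/5)² = 25921/25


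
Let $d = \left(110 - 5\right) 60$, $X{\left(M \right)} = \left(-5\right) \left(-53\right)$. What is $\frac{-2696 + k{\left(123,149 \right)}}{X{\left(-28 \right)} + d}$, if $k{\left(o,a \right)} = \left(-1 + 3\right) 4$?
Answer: $- \frac{2688}{6565} \approx -0.40944$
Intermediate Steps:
$k{\left(o,a \right)} = 8$ ($k{\left(o,a \right)} = 2 \cdot 4 = 8$)
$X{\left(M \right)} = 265$
$d = 6300$ ($d = 105 \cdot 60 = 6300$)
$\frac{-2696 + k{\left(123,149 \right)}}{X{\left(-28 \right)} + d} = \frac{-2696 + 8}{265 + 6300} = - \frac{2688}{6565}$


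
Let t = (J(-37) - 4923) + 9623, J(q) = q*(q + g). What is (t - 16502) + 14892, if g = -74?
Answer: 7197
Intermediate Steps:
J(q) = q*(-74 + q) (J(q) = q*(q - 74) = q*(-74 + q))
t = 8807 (t = (-37*(-74 - 37) - 4923) + 9623 = (-37*(-111) - 4923) + 9623 = (4107 - 4923) + 9623 = -816 + 9623 = 8807)
(t - 16502) + 14892 = (8807 - 16502) + 14892 = -7695 + 14892 = 7197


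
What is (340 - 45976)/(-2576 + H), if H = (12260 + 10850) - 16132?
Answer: -22818/2201 ≈ -10.367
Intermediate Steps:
H = 6978 (H = 23110 - 16132 = 6978)
(340 - 45976)/(-2576 + H) = (340 - 45976)/(-2576 + 6978) = -45636/4402 = -45636*1/4402 = -22818/2201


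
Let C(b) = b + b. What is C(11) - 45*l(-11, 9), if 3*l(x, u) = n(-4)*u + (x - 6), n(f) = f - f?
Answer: 277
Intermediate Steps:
C(b) = 2*b
n(f) = 0
l(x, u) = -2 + x/3 (l(x, u) = (0*u + (x - 6))/3 = (0 + (-6 + x))/3 = (-6 + x)/3 = -2 + x/3)
C(11) - 45*l(-11, 9) = 2*11 - 45*(-2 + (⅓)*(-11)) = 22 - 45*(-2 - 11/3) = 22 - 45*(-17/3) = 22 + 255 = 277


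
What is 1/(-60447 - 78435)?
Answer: -1/138882 ≈ -7.2004e-6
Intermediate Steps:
1/(-60447 - 78435) = 1/(-138882) = -1/138882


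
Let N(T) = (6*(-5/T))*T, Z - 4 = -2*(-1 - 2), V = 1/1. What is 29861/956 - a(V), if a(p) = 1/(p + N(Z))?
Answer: 866925/27724 ≈ 31.270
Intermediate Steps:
V = 1
Z = 10 (Z = 4 - 2*(-1 - 2) = 4 - 2*(-3) = 4 + 6 = 10)
N(T) = -30 (N(T) = (-30/T)*T = -30)
a(p) = 1/(-30 + p) (a(p) = 1/(p - 30) = 1/(-30 + p))
29861/956 - a(V) = 29861/956 - 1/(-30 + 1) = 29861*(1/956) - 1/(-29) = 29861/956 - 1*(-1/29) = 29861/956 + 1/29 = 866925/27724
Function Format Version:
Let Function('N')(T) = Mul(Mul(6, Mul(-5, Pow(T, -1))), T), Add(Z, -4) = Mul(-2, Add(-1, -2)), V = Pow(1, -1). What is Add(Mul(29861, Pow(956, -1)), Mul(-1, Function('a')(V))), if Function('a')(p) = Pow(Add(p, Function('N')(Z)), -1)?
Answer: Rational(866925, 27724) ≈ 31.270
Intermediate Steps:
V = 1
Z = 10 (Z = Add(4, Mul(-2, Add(-1, -2))) = Add(4, Mul(-2, -3)) = Add(4, 6) = 10)
Function('N')(T) = -30 (Function('N')(T) = Mul(Mul(-30, Pow(T, -1)), T) = -30)
Function('a')(p) = Pow(Add(-30, p), -1) (Function('a')(p) = Pow(Add(p, -30), -1) = Pow(Add(-30, p), -1))
Add(Mul(29861, Pow(956, -1)), Mul(-1, Function('a')(V))) = Add(Mul(29861, Pow(956, -1)), Mul(-1, Pow(Add(-30, 1), -1))) = Add(Mul(29861, Rational(1, 956)), Mul(-1, Pow(-29, -1))) = Add(Rational(29861, 956), Mul(-1, Rational(-1, 29))) = Add(Rational(29861, 956), Rational(1, 29)) = Rational(866925, 27724)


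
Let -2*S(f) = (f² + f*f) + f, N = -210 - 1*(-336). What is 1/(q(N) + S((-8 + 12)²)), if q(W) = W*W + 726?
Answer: 1/16338 ≈ 6.1207e-5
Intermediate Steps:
N = 126 (N = -210 + 336 = 126)
q(W) = 726 + W² (q(W) = W² + 726 = 726 + W²)
S(f) = -f² - f/2 (S(f) = -((f² + f*f) + f)/2 = -((f² + f²) + f)/2 = -(2*f² + f)/2 = -(f + 2*f²)/2 = -f² - f/2)
1/(q(N) + S((-8 + 12)²)) = 1/((726 + 126²) - (-8 + 12)²*(½ + (-8 + 12)²)) = 1/((726 + 15876) - 1*4²*(½ + 4²)) = 1/(16602 - 1*16*(½ + 16)) = 1/(16602 - 1*16*33/2) = 1/(16602 - 264) = 1/16338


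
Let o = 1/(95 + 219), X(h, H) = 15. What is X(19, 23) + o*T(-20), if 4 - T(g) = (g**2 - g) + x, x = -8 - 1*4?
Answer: 2153/157 ≈ 13.713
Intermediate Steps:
x = -12 (x = -8 - 4 = -12)
o = 1/314 ≈ 0.0031847
T(g) = 16 + g - g**2 (T(g) = 4 - ((g**2 - g) - 12) = 4 - (-12 + g**2 - g) = 4 + (12 + g - g**2) = 16 + g - g**2)
X(19, 23) + o*T(-20) = 15 + (16 - 20 - 1*(-20)**2)/314 = 15 + (16 - 20 - 1*400)/314 = 15 + (16 - 20 - 400)/314 = 15 + (1/314)*(-404) = 15 - 202/157 = 2153/157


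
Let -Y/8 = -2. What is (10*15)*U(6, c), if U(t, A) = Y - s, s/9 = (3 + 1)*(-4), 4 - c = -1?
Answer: 24000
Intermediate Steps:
c = 5 (c = 4 - 1*(-1) = 4 + 1 = 5)
Y = 16 (Y = -8*(-2) = 16)
s = -144 (s = 9*((3 + 1)*(-4)) = 9*(4*(-4)) = 9*(-16) = -144)
U(t, A) = 160 (U(t, A) = 16 - 1*(-144) = 16 + 144 = 160)
(10*15)*U(6, c) = (10*15)*160 = 150*160 = 24000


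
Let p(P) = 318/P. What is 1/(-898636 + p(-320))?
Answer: -160/143781919 ≈ -1.1128e-6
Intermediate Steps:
1/(-898636 + p(-320)) = 1/(-898636 + 318/(-320)) = 1/(-898636 + 318*(-1/320)) = 1/(-898636 - 159/160) = 1/(-143781919/160) = -160/143781919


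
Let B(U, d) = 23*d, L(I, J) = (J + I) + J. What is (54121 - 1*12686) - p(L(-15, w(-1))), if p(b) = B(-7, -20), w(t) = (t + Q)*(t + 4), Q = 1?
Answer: 41895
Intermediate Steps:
w(t) = (1 + t)*(4 + t) (w(t) = (t + 1)*(t + 4) = (1 + t)*(4 + t))
L(I, J) = I + 2*J (L(I, J) = (I + J) + J = I + 2*J)
p(b) = -460 (p(b) = 23*(-20) = -460)
(54121 - 1*12686) - p(L(-15, w(-1))) = (54121 - 1*12686) - 1*(-460) = (54121 - 12686) + 460 = 41435 + 460 = 41895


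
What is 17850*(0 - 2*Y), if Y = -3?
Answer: 107100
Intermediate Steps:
17850*(0 - 2*Y) = 17850*(0 - 2*(-3)) = 17850*(0 + 6) = 17850*6 = 107100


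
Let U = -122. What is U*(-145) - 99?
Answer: 17591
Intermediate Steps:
U*(-145) - 99 = -122*(-145) - 99 = 17690 - 99 = 17591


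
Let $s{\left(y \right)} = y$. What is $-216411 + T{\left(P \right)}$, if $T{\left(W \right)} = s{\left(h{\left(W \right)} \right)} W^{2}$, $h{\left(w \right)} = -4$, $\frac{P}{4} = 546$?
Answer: $-19295835$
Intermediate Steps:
$P = 2184$ ($P = 4 \cdot 546 = 2184$)
$T{\left(W \right)} = - 4 W^{2}$
$-216411 + T{\left(P \right)} = -216411 - 4 \cdot 2184^{2} = -216411 - 19079424 = -19295835$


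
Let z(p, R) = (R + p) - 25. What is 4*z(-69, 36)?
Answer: -232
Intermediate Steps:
z(p, R) = -25 + R + p
4*z(-69, 36) = 4*(-25 + 36 - 69) = 4*(-58) = -232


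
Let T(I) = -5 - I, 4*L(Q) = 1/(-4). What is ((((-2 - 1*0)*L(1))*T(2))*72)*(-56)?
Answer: 3528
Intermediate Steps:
L(Q) = -1/16 (L(Q) = (¼)/(-4) = (¼)*(-¼) = -1/16)
((((-2 - 1*0)*L(1))*T(2))*72)*(-56) = ((((-2 - 1*0)*(-1/16))*(-5 - 1*2))*72)*(-56) = ((((-2 + 0)*(-1/16))*(-5 - 2))*72)*(-56) = ((-2*(-1/16)*(-7))*72)*(-56) = (((⅛)*(-7))*72)*(-56) = -7/8*72*(-56) = -63*(-56) = 3528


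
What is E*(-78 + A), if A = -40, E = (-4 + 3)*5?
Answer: 590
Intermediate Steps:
E = -5 (E = -1*5 = -5)
E*(-78 + A) = -5*(-78 - 40) = -5*(-118) = 590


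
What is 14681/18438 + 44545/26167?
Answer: 1205478437/482467146 ≈ 2.4986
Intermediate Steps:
14681/18438 + 44545/26167 = 1205478437/482467146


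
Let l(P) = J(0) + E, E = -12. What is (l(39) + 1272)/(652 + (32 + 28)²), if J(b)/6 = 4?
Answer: 321/1063 ≈ 0.30198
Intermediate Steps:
J(b) = 24 (J(b) = 6*4 = 24)
l(P) = 12 (l(P) = 24 - 12 = 12)
(l(39) + 1272)/(652 + (32 + 28)²) = (12 + 1272)/(652 + (32 + 28)²) = 1284/(652 + 60²) = 1284/(652 + 3600) = 1284/4252 = 1284*(1/4252) = 321/1063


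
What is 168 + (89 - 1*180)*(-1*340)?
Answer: 31108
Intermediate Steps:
168 + (89 - 1*180)*(-1*340) = 168 + (89 - 180)*(-340) = 168 - 91*(-340) = 168 + 30940 = 31108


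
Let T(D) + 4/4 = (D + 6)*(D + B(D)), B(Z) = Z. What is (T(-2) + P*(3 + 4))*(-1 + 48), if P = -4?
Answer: -2115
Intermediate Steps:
T(D) = -1 + 2*D*(6 + D) (T(D) = -1 + (D + 6)*(D + D) = -1 + (6 + D)*(2*D) = -1 + 2*D*(6 + D))
(T(-2) + P*(3 + 4))*(-1 + 48) = ((-1 + 2*(-2)² + 12*(-2)) - 4*(3 + 4))*(-1 + 48) = ((-1 + 2*4 - 24) - 4*7)*47 = ((-1 + 8 - 24) - 28)*47 = (-17 - 28)*47 = -45*47 = -2115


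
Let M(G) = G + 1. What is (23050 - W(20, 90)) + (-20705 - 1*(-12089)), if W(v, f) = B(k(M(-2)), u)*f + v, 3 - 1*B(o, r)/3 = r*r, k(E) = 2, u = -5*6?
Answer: 256604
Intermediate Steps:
u = -30
M(G) = 1 + G
B(o, r) = 9 - 3*r² (B(o, r) = 9 - 3*r*r = 9 - 3*r²)
W(v, f) = v - 2691*f (W(v, f) = (9 - 3*(-30)²)*f + v = (9 - 3*900)*f + v = (9 - 2700)*f + v = -2691*f + v = v - 2691*f)
(23050 - W(20, 90)) + (-20705 - 1*(-12089)) = (23050 - (20 - 2691*90)) + (-20705 - 1*(-12089)) = (23050 - (20 - 242190)) + (-20705 + 12089) = (23050 - 1*(-242170)) - 8616 = (23050 + 242170) - 8616 = 265220 - 8616 = 256604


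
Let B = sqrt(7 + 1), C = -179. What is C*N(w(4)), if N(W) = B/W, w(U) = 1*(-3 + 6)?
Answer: -358*sqrt(2)/3 ≈ -168.76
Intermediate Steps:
w(U) = 3 (w(U) = 1*3 = 3)
B = 2*sqrt(2) (B = sqrt(8) = 2*sqrt(2) ≈ 2.8284)
N(W) = 2*sqrt(2)/W (N(W) = (2*sqrt(2))/W = 2*sqrt(2)/W)
C*N(w(4)) = -358*sqrt(2)/3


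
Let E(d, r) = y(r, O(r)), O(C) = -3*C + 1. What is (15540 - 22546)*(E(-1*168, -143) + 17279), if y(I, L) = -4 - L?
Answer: -118016070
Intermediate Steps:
O(C) = 1 - 3*C
E(d, r) = -5 + 3*r (E(d, r) = -4 - (1 - 3*r) = -4 + (-1 + 3*r) = -5 + 3*r)
(15540 - 22546)*(E(-1*168, -143) + 17279) = (15540 - 22546)*((-5 + 3*(-143)) + 17279) = -7006*((-5 - 429) + 17279) = -7006*(-434 + 17279) = -7006*16845 = -118016070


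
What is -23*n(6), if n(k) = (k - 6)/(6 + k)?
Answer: 0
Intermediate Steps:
n(k) = (-6 + k)/(6 + k)
-23*n(6) = -23*(-6 + 6)/(6 + 6) = -23*0/12 = -23*0 = 0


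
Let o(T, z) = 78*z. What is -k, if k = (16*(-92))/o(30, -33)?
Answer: -736/1287 ≈ -0.57187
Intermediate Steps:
k = 736/1287 (k = (16*(-92))/((78*(-33))) = -1472/(-2574) = -1472*(-1/2574) = 736/1287 ≈ 0.57187)
-k = -1*736/1287 = -736/1287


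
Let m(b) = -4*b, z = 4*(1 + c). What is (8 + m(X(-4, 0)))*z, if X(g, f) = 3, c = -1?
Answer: 0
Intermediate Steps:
z = 0 (z = 4*(1 - 1) = 4*0 = 0)
(8 + m(X(-4, 0)))*z = (8 - 4*3)*0 = (8 - 12)*0 = -4*0 = 0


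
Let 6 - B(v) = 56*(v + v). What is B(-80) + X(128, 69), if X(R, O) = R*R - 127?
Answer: 25223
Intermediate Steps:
B(v) = 6 - 112*v (B(v) = 6 - 56*(v + v) = 6 - 56*2*v = 6 - 112*v)
X(R, O) = -127 + R² (X(R, O) = R² - 127 = -127 + R²)
B(-80) + X(128, 69) = (6 - 112*(-80)) + (-127 + 128²) = (6 + 8960) + (-127 + 16384) = 8966 + 16257 = 25223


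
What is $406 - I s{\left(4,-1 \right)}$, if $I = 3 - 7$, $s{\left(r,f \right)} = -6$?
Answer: $382$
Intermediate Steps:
$I = -4$ ($I = 3 - 7 = -4$)
$406 - I s{\left(4,-1 \right)} = 406 - \left(-4\right) \left(-6\right) = 406 - 24 = 382$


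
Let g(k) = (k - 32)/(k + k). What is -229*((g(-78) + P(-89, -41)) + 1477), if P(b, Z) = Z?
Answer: -25662427/78 ≈ -3.2901e+5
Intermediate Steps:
g(k) = (-32 + k)/(2*k) (g(k) = (-32 + k)/((2*k)) = (-32 + k)*(1/(2*k)) = (-32 + k)/(2*k))
-229*((g(-78) + P(-89, -41)) + 1477) = -229*(((1/2)*(-32 - 78)/(-78) - 41) + 1477) = -229*(((1/2)*(-1/78)*(-110) - 41) + 1477) = -229*((55/78 - 41) + 1477) = -229*(-3143/78 + 1477) = -229*112063/78 = -25662427/78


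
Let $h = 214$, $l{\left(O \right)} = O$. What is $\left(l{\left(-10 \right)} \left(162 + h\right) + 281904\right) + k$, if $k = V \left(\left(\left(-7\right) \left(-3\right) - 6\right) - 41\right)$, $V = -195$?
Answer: $283214$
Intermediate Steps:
$k = 5070$ ($k = - 195 \left(\left(\left(-7\right) \left(-3\right) - 6\right) - 41\right) = - 195 \left(\left(21 - 6\right) - 41\right) = - 195 \left(15 - 41\right) = \left(-195\right) \left(-26\right) = 5070$)
$\left(l{\left(-10 \right)} \left(162 + h\right) + 281904\right) + k = \left(- 10 \left(162 + 214\right) + 281904\right) + 5070 = \left(\left(-10\right) 376 + 281904\right) + 5070 = \left(-3760 + 281904\right) + 5070 = 278144 + 5070 = 283214$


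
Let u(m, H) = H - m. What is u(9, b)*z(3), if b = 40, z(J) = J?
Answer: 93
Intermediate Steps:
u(9, b)*z(3) = (40 - 1*9)*3 = (40 - 9)*3 = 31*3 = 93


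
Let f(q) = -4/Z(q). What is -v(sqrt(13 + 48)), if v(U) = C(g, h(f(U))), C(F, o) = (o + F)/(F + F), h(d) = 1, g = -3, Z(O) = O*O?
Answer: -1/3 ≈ -0.33333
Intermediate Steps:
Z(O) = O**2
f(q) = -4/q**2
C(F, o) = (F + o)/(2*F) (C(F, o) = (F + o)/((2*F)) = (F + o)*(1/(2*F)) = (F + o)/(2*F))
v(U) = 1/3 (v(U) = (1/2)*(-3 + 1)/(-3) = (1/2)*(-1/3)*(-2) = 1/3)
-v(sqrt(13 + 48)) = -1*1/3 = -1/3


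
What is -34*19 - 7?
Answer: -653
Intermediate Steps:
-34*19 - 7 = -646 - 7 = -653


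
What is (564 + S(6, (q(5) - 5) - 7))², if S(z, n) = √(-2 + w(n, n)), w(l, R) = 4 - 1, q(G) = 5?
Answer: 319225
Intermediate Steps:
w(l, R) = 3
S(z, n) = 1 (S(z, n) = √(-2 + 3) = √1 = 1)
(564 + S(6, (q(5) - 5) - 7))² = (564 + 1)² = 565² = 319225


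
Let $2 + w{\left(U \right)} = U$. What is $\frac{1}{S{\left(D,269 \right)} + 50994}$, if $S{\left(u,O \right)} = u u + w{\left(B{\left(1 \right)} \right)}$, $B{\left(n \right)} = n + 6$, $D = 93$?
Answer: $\frac{1}{59648} \approx 1.6765 \cdot 10^{-5}$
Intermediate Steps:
$B{\left(n \right)} = 6 + n$
$w{\left(U \right)} = -2 + U$
$S{\left(u,O \right)} = 5 + u^{2}$ ($S{\left(u,O \right)} = u u + \left(-2 + \left(6 + 1\right)\right) = u^{2} + \left(-2 + 7\right) = u^{2} + 5 = 5 + u^{2}$)
$\frac{1}{S{\left(D,269 \right)} + 50994} = \frac{1}{\left(5 + 93^{2}\right) + 50994} = \frac{1}{\left(5 + 8649\right) + 50994} = \frac{1}{8654 + 50994} = \frac{1}{59648}$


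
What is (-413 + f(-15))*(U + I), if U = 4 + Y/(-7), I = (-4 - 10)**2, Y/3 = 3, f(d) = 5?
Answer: -567528/7 ≈ -81075.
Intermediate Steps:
Y = 9 (Y = 3*3 = 9)
I = 196 (I = (-14)**2 = 196)
U = 19/7 (U = 4 + 9/(-7) = 4 + 9*(-1/7) = 4 - 9/7 = 19/7 ≈ 2.7143)
(-413 + f(-15))*(U + I) = (-413 + 5)*(19/7 + 196) = -408*1391/7 = -567528/7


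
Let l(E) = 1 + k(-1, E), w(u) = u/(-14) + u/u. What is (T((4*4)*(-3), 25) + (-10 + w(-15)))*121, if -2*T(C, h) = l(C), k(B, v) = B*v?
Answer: -27467/7 ≈ -3923.9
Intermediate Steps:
w(u) = 1 - u/14 (w(u) = u*(-1/14) + 1 = -u/14 + 1 = 1 - u/14)
l(E) = 1 - E
T(C, h) = -1/2 + C/2 (T(C, h) = -(1 - C)/2 = -1/2 + C/2)
(T((4*4)*(-3), 25) + (-10 + w(-15)))*121 = ((-1/2 + ((4*4)*(-3))/2) + (-10 + (1 - 1/14*(-15))))*121 = ((-1/2 + (16*(-3))/2) + (-10 + (1 + 15/14)))*121 = ((-1/2 + (1/2)*(-48)) + (-10 + 29/14))*121 = ((-1/2 - 24) - 111/14)*121 = (-49/2 - 111/14)*121 = -227/7*121 = -27467/7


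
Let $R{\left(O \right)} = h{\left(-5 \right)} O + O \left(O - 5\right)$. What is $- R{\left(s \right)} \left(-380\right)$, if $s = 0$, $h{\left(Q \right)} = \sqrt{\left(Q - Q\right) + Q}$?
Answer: $0$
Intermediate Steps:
$h{\left(Q \right)} = \sqrt{Q}$ ($h{\left(Q \right)} = \sqrt{0 + Q} = \sqrt{Q}$)
$R{\left(O \right)} = O \left(-5 + O\right) + i O \sqrt{5}$ ($R{\left(O \right)} = \sqrt{-5} O + O \left(O - 5\right) = i \sqrt{5} O + O \left(-5 + O\right) = i O \sqrt{5} + O \left(-5 + O\right) = O \left(-5 + O\right) + i O \sqrt{5}$)
$- R{\left(s \right)} \left(-380\right) = - 0 \left(-5 + 0 + i \sqrt{5}\right) \left(-380\right) = - 0 \left(-5 + i \sqrt{5}\right) \left(-380\right) = - 0 \left(-380\right) = \left(-1\right) 0 = 0$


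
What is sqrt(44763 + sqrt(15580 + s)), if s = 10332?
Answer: sqrt(44763 + 2*sqrt(6478)) ≈ 211.95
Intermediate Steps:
sqrt(44763 + sqrt(15580 + s)) = sqrt(44763 + sqrt(15580 + 10332)) = sqrt(44763 + sqrt(25912)) = sqrt(44763 + 2*sqrt(6478))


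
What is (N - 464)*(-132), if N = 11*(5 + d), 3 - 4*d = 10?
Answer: 56529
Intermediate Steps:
d = -7/4 (d = ¾ - ¼*10 = ¾ - 5/2 = -7/4 ≈ -1.7500)
N = 143/4 (N = 11*(5 - 7/4) = 11*(13/4) = 143/4 ≈ 35.750)
(N - 464)*(-132) = (143/4 - 464)*(-132) = -1713/4*(-132) = 56529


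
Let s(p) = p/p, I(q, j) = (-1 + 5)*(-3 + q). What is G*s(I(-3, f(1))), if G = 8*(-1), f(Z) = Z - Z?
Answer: -8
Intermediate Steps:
f(Z) = 0
I(q, j) = -12 + 4*q (I(q, j) = 4*(-3 + q) = -12 + 4*q)
s(p) = 1
G = -8
G*s(I(-3, f(1))) = -8*1 = -8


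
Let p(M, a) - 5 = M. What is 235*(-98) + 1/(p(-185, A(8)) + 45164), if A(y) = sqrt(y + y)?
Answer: -1035981519/44984 ≈ -23030.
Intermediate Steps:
A(y) = sqrt(2)*sqrt(y) (A(y) = sqrt(2*y) = sqrt(2)*sqrt(y))
p(M, a) = 5 + M
235*(-98) + 1/(p(-185, A(8)) + 45164) = 235*(-98) + 1/((5 - 185) + 45164) = -23030 + 1/(-180 + 45164) = -23030 + 1/44984 = -1035981519/44984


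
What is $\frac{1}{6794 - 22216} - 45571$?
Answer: $- \frac{702795963}{15422} \approx -45571.0$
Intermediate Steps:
$\frac{1}{6794 - 22216} - 45571 = \frac{1}{-15422} - 45571 = - \frac{1}{15422} - 45571 = - \frac{702795963}{15422}$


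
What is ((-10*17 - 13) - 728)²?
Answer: 829921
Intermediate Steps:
((-10*17 - 13) - 728)² = ((-170 - 13) - 728)² = (-183 - 728)² = (-911)² = 829921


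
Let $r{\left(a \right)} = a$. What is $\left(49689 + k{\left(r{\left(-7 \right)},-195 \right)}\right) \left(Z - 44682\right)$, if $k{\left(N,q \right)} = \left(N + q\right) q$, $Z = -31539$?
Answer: $-6789690459$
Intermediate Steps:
$k{\left(N,q \right)} = q \left(N + q\right)$
$\left(49689 + k{\left(r{\left(-7 \right)},-195 \right)}\right) \left(Z - 44682\right) = \left(49689 - 195 \left(-7 - 195\right)\right) \left(-31539 - 44682\right) = \left(49689 - -39390\right) \left(-76221\right) = \left(49689 + 39390\right) \left(-76221\right) = 89079 \left(-76221\right) = -6789690459$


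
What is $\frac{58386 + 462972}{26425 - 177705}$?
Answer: $- \frac{8409}{2440} \approx -3.4463$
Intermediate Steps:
$\frac{58386 + 462972}{26425 - 177705} = \frac{521358}{-151280} = 521358 \left(- \frac{1}{151280}\right) = - \frac{8409}{2440}$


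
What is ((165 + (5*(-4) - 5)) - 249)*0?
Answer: 0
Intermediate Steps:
((165 + (5*(-4) - 5)) - 249)*0 = ((165 + (-20 - 5)) - 249)*0 = ((165 - 25) - 249)*0 = (140 - 249)*0 = -109*0 = 0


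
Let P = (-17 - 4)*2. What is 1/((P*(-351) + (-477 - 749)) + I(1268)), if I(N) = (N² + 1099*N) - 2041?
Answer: 1/3012831 ≈ 3.3191e-7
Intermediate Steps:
I(N) = -2041 + N² + 1099*N
P = -42 (P = -21*2 = -42)
1/((P*(-351) + (-477 - 749)) + I(1268)) = 1/((-42*(-351) + (-477 - 749)) + (-2041 + 1268² + 1099*1268)) = 1/((14742 - 1226) + (-2041 + 1607824 + 1393532)) = 1/(13516 + 2999315) = 1/3012831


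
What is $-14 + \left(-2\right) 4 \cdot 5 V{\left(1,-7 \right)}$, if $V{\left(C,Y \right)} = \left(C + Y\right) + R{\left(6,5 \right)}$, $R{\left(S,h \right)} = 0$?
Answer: $226$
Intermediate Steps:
$V{\left(C,Y \right)} = C + Y$ ($V{\left(C,Y \right)} = \left(C + Y\right) + 0 = C + Y$)
$-14 + \left(-2\right) 4 \cdot 5 V{\left(1,-7 \right)} = -14 + \left(-2\right) 4 \cdot 5 \left(1 - 7\right) = -14 + \left(-8\right) 5 \left(-6\right) = -14 - -240 = -14 + 240 = 226$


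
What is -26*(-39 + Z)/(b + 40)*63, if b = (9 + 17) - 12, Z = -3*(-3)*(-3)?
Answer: 2002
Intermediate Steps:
Z = -27 (Z = 9*(-3) = -27)
b = 14 (b = 26 - 12 = 14)
-26*(-39 + Z)/(b + 40)*63 = -26*(-39 - 27)/(14 + 40)*63 = -(-1716)/54*63 = -26*(-11/9)*63 = (286/9)*63 = 2002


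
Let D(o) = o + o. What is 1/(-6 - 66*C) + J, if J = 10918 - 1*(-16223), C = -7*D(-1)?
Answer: 25241129/930 ≈ 27141.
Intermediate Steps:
D(o) = 2*o
C = 14 (C = -14*(-1) = -7*(-2) = 14)
J = 27141 (J = 10918 + 16223 = 27141)
1/(-6 - 66*C) + J = 1/(-6 - 66*14) + 27141 = 1/(-6 - 924) + 27141 = 1/(-930) + 27141 = -1/930 + 27141 = 25241129/930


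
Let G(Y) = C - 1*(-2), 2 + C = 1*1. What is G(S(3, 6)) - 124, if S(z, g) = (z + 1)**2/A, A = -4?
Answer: -123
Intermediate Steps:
C = -1 (C = -2 + 1*1 = -2 + 1 = -1)
S(z, g) = -(1 + z)**2/4 (S(z, g) = (z + 1)**2/(-4) = (1 + z)**2*(-1/4) = -(1 + z)**2/4)
G(Y) = 1 (G(Y) = -1 - 1*(-2) = -1 + 2 = 1)
G(S(3, 6)) - 124 = 1 - 124 = -123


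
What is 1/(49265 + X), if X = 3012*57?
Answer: 1/220949 ≈ 4.5259e-6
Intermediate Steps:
X = 171684
1/(49265 + X) = 1/(49265 + 171684) = 1/220949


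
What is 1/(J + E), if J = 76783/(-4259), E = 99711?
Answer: 4259/424592366 ≈ 1.0031e-5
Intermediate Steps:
J = -76783/4259 (J = 76783*(-1/4259) = -76783/4259 ≈ -18.028)
1/(J + E) = 1/(-76783/4259 + 99711) = 1/(424592366/4259) = 4259/424592366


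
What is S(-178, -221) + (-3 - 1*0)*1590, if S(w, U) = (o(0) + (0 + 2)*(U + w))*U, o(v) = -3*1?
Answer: 172251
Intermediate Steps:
o(v) = -3
S(w, U) = U*(-3 + 2*U + 2*w) (S(w, U) = (-3 + (0 + 2)*(U + w))*U = (-3 + 2*(U + w))*U = (-3 + (2*U + 2*w))*U = (-3 + 2*U + 2*w)*U = U*(-3 + 2*U + 2*w))
S(-178, -221) + (-3 - 1*0)*1590 = -221*(-3 + 2*(-221) + 2*(-178)) + (-3 - 1*0)*1590 = -221*(-3 - 442 - 356) + (-3 + 0)*1590 = -221*(-801) - 3*1590 = 177021 - 4770 = 172251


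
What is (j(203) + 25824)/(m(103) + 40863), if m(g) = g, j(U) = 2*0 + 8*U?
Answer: 13724/20483 ≈ 0.67002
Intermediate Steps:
j(U) = 8*U (j(U) = 0 + 8*U = 8*U)
(j(203) + 25824)/(m(103) + 40863) = (8*203 + 25824)/(103 + 40863) = (1624 + 25824)/40966 = 27448*(1/40966) = 13724/20483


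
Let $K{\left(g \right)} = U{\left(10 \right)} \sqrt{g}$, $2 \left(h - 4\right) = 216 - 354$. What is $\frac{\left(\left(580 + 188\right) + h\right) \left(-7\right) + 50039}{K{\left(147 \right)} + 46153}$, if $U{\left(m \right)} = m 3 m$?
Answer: $\frac{2082331054}{2116869409} - \frac{94747800 \sqrt{3}}{2116869409} \approx 0.90616$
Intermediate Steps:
$U{\left(m \right)} = 3 m^{2}$ ($U{\left(m \right)} = 3 m m = 3 m^{2}$)
$h = -65$ ($h = 4 + \frac{216 - 354}{2} = 4 + \frac{1}{2} \left(-138\right) = 4 - 69 = -65$)
$K{\left(g \right)} = 300 \sqrt{g}$ ($K{\left(g \right)} = 3 \cdot 10^{2} \sqrt{g} = 3 \cdot 100 \sqrt{g} = 300 \sqrt{g}$)
$\frac{\left(\left(580 + 188\right) + h\right) \left(-7\right) + 50039}{K{\left(147 \right)} + 46153} = \frac{\left(\left(580 + 188\right) - 65\right) \left(-7\right) + 50039}{300 \sqrt{147} + 46153} = \frac{\left(768 - 65\right) \left(-7\right) + 50039}{300 \cdot 7 \sqrt{3} + 46153} = \frac{703 \left(-7\right) + 50039}{2100 \sqrt{3} + 46153} = \frac{-4921 + 50039}{46153 + 2100 \sqrt{3}} = \frac{45118}{46153 + 2100 \sqrt{3}}$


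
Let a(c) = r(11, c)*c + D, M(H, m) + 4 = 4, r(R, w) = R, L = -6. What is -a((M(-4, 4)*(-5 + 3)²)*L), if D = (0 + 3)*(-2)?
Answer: 6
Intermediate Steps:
M(H, m) = 0 (M(H, m) = -4 + 4 = 0)
D = -6 (D = 3*(-2) = -6)
a(c) = -6 + 11*c (a(c) = 11*c - 6 = -6 + 11*c)
-a((M(-4, 4)*(-5 + 3)²)*L) = -(-6 + 11*((0*(-5 + 3)²)*(-6))) = -(-6 + 11*((0*(-2)²)*(-6))) = -(-6 + 11*((0*4)*(-6))) = -(-6 + 11*(0*(-6))) = -(-6 + 11*0) = -(-6 + 0) = -1*(-6) = 6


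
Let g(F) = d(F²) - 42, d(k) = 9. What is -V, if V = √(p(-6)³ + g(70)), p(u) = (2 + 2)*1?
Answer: -√31 ≈ -5.5678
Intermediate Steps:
p(u) = 4 (p(u) = 4*1 = 4)
g(F) = -33 (g(F) = 9 - 42 = -33)
V = √31 (V = √(4³ - 33) = √(64 - 33) = √31 ≈ 5.5678)
-V = -√31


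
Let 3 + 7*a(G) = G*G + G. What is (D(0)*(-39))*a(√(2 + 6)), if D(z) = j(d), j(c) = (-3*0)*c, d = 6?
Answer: 0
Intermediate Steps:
a(G) = -3/7 + G/7 + G²/7 (a(G) = -3/7 + (G*G + G)/7 = -3/7 + (G² + G)/7 = -3/7 + (G + G²)/7 = -3/7 + (G/7 + G²/7) = -3/7 + G/7 + G²/7)
j(c) = 0 (j(c) = 0*c = 0)
D(z) = 0
(D(0)*(-39))*a(√(2 + 6)) = (0*(-39))*(-3/7 + √(2 + 6)/7 + (√(2 + 6))²/7) = 0*(-3/7 + √8/7 + (√8)²/7) = 0*(-3/7 + (2*√2)/7 + (2*√2)²/7) = 0*(-3/7 + 2*√2/7 + (⅐)*8) = 0*(-3/7 + 2*√2/7 + 8/7) = 0*(5/7 + 2*√2/7) = 0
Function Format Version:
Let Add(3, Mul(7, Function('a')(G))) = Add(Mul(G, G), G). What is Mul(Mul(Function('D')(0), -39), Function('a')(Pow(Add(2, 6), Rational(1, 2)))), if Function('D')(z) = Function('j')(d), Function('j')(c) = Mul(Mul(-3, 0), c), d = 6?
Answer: 0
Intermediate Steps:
Function('a')(G) = Add(Rational(-3, 7), Mul(Rational(1, 7), G), Mul(Rational(1, 7), Pow(G, 2))) (Function('a')(G) = Add(Rational(-3, 7), Mul(Rational(1, 7), Add(Mul(G, G), G))) = Add(Rational(-3, 7), Mul(Rational(1, 7), Add(Pow(G, 2), G))) = Add(Rational(-3, 7), Mul(Rational(1, 7), Add(G, Pow(G, 2)))) = Add(Rational(-3, 7), Add(Mul(Rational(1, 7), G), Mul(Rational(1, 7), Pow(G, 2)))) = Add(Rational(-3, 7), Mul(Rational(1, 7), G), Mul(Rational(1, 7), Pow(G, 2))))
Function('j')(c) = 0 (Function('j')(c) = Mul(0, c) = 0)
Function('D')(z) = 0
Mul(Mul(Function('D')(0), -39), Function('a')(Pow(Add(2, 6), Rational(1, 2)))) = Mul(Mul(0, -39), Add(Rational(-3, 7), Mul(Rational(1, 7), Pow(Add(2, 6), Rational(1, 2))), Mul(Rational(1, 7), Pow(Pow(Add(2, 6), Rational(1, 2)), 2)))) = Mul(0, Add(Rational(-3, 7), Mul(Rational(1, 7), Pow(8, Rational(1, 2))), Mul(Rational(1, 7), Pow(Pow(8, Rational(1, 2)), 2)))) = Mul(0, Add(Rational(-3, 7), Mul(Rational(1, 7), Mul(2, Pow(2, Rational(1, 2)))), Mul(Rational(1, 7), Pow(Mul(2, Pow(2, Rational(1, 2))), 2)))) = Mul(0, Add(Rational(-3, 7), Mul(Rational(2, 7), Pow(2, Rational(1, 2))), Mul(Rational(1, 7), 8))) = Mul(0, Add(Rational(-3, 7), Mul(Rational(2, 7), Pow(2, Rational(1, 2))), Rational(8, 7))) = Mul(0, Add(Rational(5, 7), Mul(Rational(2, 7), Pow(2, Rational(1, 2))))) = 0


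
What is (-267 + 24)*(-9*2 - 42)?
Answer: 14580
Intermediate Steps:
(-267 + 24)*(-9*2 - 42) = -243*(-3*6 - 42) = -243*(-18 - 42) = -243*(-60) = 14580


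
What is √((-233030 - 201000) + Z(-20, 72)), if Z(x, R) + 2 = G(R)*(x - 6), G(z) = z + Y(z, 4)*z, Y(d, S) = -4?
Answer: 8*I*√6694 ≈ 654.54*I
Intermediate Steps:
G(z) = -3*z (G(z) = z - 4*z = -3*z)
Z(x, R) = -2 - 3*R*(-6 + x) (Z(x, R) = -2 + (-3*R)*(x - 6) = -2 + (-3*R)*(-6 + x) = -2 - 3*R*(-6 + x))
√((-233030 - 201000) + Z(-20, 72)) = √((-233030 - 201000) + (-2 + 18*72 - 3*72*(-20))) = √(-434030 + (-2 + 1296 + 4320)) = √(-434030 + 5614) = √(-428416) = 8*I*√6694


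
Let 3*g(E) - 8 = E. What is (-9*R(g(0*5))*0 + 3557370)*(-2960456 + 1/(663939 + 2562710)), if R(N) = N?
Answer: -33981251828526269910/3226649 ≈ -1.0531e+13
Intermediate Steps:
g(E) = 8/3 + E/3
(-9*R(g(0*5))*0 + 3557370)*(-2960456 + 1/(663939 + 2562710)) = (-9*(8/3 + (0*5)/3)*0 + 3557370)*(-2960456 + 1/(663939 + 2562710)) = (-9*(8/3 + (⅓)*0)*0 + 3557370)*(-2960456 + 1/3226649) = (-9*(8/3 + 0)*0 + 3557370)*(-2960456 + 1/3226649) = (-9*8/3*0 + 3557370)*(-9552352391943/3226649) = (-24*0 + 3557370)*(-9552352391943/3226649) = (0 + 3557370)*(-9552352391943/3226649) = 3557370*(-9552352391943/3226649) = -33981251828526269910/3226649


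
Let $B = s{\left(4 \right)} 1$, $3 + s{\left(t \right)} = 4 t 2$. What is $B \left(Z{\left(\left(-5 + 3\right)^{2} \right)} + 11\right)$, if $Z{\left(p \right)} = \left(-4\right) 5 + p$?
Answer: $-145$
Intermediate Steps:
$s{\left(t \right)} = -3 + 8 t$ ($s{\left(t \right)} = -3 + 4 t 2 = -3 + 8 t$)
$Z{\left(p \right)} = -20 + p$
$B = 29$ ($B = \left(-3 + 8 \cdot 4\right) 1 = \left(-3 + 32\right) 1 = 29 \cdot 1 = 29$)
$B \left(Z{\left(\left(-5 + 3\right)^{2} \right)} + 11\right) = 29 \left(\left(-20 + \left(-5 + 3\right)^{2}\right) + 11\right) = 29 \left(\left(-20 + \left(-2\right)^{2}\right) + 11\right) = 29 \left(\left(-20 + 4\right) + 11\right) = 29 \left(-16 + 11\right) = 29 \left(-5\right) = -145$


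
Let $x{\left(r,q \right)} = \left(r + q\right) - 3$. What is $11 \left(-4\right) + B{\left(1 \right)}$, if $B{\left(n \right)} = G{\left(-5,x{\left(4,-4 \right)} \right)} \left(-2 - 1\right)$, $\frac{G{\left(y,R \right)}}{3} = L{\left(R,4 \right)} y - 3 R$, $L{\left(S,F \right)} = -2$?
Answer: $-215$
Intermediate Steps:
$x{\left(r,q \right)} = -3 + q + r$ ($x{\left(r,q \right)} = \left(q + r\right) - 3 = -3 + q + r$)
$G{\left(y,R \right)} = - 9 R - 6 y$ ($G{\left(y,R \right)} = 3 \left(- 2 y - 3 R\right) = 3 \left(- 3 R - 2 y\right) = - 9 R - 6 y$)
$B{\left(n \right)} = -171$ ($B{\left(n \right)} = \left(- 9 \left(-3 - 4 + 4\right) - -30\right) \left(-2 - 1\right) = \left(\left(-9\right) \left(-3\right) + 30\right) \left(-3\right) = \left(27 + 30\right) \left(-3\right) = 57 \left(-3\right) = -171$)
$11 \left(-4\right) + B{\left(1 \right)} = 11 \left(-4\right) - 171 = -44 - 171 = -215$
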